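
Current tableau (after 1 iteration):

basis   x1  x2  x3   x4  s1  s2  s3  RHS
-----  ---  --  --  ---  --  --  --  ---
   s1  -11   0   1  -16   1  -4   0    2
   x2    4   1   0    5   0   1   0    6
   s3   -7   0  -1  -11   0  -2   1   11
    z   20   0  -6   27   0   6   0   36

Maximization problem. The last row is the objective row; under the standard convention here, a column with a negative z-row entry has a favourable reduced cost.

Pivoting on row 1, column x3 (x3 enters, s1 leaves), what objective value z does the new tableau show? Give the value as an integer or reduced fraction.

48

Minimum ratio for x3: 2/1 = 2.
z changes by −(z-row coeff of x3)·ratio = −(-6)·2 = 12.
New z = 36 + 12 = 48.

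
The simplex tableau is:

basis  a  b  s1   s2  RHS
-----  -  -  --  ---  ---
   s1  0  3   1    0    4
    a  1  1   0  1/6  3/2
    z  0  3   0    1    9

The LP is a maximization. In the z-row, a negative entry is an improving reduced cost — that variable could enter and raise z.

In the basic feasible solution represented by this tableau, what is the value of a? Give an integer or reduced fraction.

3/2

a is basic (row 2); its value is the RHS of that row: 3/2.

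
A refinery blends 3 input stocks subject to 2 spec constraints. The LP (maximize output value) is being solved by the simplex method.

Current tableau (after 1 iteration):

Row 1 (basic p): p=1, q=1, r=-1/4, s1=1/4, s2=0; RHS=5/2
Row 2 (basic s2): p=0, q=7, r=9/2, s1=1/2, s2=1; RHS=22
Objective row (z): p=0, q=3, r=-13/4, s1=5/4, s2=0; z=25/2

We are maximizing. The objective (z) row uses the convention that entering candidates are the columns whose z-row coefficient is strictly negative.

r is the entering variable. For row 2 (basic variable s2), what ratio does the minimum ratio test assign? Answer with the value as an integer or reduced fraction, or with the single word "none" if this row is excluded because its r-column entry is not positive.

44/9

Ratio = RHS / (r entry) = 22 / (9/2) = 44/9.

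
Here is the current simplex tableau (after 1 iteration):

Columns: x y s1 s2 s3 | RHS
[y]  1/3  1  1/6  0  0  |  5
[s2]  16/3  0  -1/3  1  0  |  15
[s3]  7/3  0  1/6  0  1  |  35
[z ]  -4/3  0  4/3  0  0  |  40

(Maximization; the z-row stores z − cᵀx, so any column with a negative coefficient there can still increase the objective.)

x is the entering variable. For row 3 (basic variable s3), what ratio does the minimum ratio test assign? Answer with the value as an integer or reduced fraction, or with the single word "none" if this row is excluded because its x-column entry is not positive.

15

Ratio = RHS / (x entry) = 35 / (7/3) = 15.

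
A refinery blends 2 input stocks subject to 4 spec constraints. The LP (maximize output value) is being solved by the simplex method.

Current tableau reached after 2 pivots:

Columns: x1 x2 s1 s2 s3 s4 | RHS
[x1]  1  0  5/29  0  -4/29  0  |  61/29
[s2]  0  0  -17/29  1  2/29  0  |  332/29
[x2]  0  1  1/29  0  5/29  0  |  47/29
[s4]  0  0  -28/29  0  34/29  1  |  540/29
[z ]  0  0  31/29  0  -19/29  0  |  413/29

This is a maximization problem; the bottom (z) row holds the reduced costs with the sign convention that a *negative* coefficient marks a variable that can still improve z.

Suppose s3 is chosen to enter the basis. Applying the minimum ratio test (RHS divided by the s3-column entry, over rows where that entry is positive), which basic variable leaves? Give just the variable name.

x2

Ratios: row 1 (x1): entry -4/29 ≤ 0, skip; row 2 (s2): (332/29)/(2/29) = 166; row 3 (x2): (47/29)/(5/29) = 47/5; row 4 (s4): (540/29)/(34/29) = 270/17.
Minimum ratio 47/5 is in the x2 row, so x2 leaves.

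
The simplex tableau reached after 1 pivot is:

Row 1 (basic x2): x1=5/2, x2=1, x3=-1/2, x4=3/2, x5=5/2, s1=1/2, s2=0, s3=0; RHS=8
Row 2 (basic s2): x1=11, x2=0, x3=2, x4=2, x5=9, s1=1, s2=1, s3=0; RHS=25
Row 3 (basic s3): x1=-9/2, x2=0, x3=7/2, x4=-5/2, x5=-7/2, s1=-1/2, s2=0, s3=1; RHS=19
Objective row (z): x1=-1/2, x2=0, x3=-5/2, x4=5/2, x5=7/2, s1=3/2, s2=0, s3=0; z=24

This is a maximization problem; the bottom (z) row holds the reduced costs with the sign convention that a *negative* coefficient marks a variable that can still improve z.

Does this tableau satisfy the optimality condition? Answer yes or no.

Column x1 has objective-row coefficient -1/2, which is negative; an improving pivot exists, so not yet optimal.

no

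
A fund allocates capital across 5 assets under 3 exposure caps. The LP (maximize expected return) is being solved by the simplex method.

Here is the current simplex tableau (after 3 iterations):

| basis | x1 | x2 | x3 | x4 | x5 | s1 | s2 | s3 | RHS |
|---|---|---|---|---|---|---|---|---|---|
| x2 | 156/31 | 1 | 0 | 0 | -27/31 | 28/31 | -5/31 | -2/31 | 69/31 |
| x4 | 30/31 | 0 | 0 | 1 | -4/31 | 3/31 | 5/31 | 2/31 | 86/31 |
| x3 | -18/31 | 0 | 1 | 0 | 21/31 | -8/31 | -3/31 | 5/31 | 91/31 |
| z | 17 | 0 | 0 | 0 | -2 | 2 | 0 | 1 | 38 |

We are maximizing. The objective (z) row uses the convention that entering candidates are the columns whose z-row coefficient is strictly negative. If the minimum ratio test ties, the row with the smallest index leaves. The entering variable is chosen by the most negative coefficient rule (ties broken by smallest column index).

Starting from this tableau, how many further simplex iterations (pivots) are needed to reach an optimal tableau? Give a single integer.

pivot: x5 in, x3 out → z = 140/3
pivot: s2 in, x4 out → z = 160/3
No improving column remains; optimal.

2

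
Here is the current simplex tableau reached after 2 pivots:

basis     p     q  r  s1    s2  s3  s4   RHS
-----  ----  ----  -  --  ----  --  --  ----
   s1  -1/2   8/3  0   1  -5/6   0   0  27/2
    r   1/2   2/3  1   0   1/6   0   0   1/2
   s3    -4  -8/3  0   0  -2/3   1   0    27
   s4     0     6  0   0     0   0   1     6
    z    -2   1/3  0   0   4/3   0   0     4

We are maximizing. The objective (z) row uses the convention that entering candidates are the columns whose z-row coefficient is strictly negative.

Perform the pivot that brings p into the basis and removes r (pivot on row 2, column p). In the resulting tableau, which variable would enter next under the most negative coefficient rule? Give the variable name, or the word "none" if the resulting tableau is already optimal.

Pivot element 1/2. New z-row = old z-row − (-2)·(row 2/(1/2)).
Updated z-row coefficients: p: 0, q: 3, r: 4, s1: 0, s2: 2, s3: 0, s4: 0.
No coefficient is strictly negative; the tableau after this pivot is optimal.

none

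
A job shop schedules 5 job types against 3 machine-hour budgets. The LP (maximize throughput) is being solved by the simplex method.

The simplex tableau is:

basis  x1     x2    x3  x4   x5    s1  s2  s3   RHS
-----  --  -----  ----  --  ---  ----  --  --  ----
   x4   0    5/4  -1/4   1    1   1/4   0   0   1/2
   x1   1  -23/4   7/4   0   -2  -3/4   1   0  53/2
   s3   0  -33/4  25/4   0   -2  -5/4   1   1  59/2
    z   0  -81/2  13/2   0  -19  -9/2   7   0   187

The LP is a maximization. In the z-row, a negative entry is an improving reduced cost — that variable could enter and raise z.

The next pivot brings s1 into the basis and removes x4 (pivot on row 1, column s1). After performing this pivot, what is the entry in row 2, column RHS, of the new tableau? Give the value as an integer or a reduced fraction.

Pivot element is row 1, column s1: 1/4.
Normalize row 1: new (row 1, RHS) = (1/2)/(1/4) = 2.
row 2 ← row 2 − (-3/4)·(new row 1): 53/2 − (-3/4)·2 = 28.

28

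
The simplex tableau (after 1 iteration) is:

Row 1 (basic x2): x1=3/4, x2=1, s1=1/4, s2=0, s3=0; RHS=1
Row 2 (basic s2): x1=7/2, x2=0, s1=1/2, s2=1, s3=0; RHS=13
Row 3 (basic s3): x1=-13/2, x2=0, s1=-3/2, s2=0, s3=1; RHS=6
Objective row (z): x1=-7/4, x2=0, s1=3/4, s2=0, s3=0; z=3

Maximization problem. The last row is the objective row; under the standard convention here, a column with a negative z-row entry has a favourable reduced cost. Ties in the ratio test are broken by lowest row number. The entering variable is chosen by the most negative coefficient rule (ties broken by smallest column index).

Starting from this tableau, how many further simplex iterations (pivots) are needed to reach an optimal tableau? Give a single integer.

1

pivot: x1 in, x2 out → z = 16/3
No improving column remains; optimal.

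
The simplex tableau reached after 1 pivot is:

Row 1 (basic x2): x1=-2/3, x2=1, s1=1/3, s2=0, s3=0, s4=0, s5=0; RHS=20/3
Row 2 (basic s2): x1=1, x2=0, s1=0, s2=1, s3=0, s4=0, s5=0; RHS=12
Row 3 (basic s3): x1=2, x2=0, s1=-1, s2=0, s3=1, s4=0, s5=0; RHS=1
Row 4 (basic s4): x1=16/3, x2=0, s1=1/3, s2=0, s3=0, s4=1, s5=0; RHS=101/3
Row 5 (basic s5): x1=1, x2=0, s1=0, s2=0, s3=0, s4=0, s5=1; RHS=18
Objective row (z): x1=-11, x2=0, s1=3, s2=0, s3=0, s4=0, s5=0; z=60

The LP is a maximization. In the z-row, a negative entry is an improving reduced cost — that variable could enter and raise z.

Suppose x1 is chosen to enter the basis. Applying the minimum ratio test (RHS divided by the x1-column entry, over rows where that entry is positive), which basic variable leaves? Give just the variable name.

Ratios: row 1 (x2): entry -2/3 ≤ 0, skip; row 2 (s2): 12/1 = 12; row 3 (s3): 1/2 = 1/2; row 4 (s4): (101/3)/(16/3) = 101/16; row 5 (s5): 18/1 = 18.
Minimum ratio 1/2 is in the s3 row, so s3 leaves.

s3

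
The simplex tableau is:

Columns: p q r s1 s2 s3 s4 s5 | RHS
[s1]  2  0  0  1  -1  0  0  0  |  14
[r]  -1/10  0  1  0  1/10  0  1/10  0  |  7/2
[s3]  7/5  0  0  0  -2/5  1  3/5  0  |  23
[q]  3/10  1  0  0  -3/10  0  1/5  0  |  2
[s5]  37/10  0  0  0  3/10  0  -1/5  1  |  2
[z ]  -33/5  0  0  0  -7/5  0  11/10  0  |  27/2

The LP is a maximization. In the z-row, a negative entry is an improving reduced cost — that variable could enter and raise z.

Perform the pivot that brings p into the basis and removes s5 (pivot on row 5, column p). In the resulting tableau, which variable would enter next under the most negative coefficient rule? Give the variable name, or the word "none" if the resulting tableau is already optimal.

s2

Pivot element 37/10. New z-row = old z-row − (-33/5)·(row 5/(37/10)).
Updated z-row coefficients: p: 0, q: 0, r: 0, s1: 0, s2: -32/37, s3: 0, s4: 55/74, s5: 66/37.
The most negative is -32/37 in column s2, so s2 would enter next.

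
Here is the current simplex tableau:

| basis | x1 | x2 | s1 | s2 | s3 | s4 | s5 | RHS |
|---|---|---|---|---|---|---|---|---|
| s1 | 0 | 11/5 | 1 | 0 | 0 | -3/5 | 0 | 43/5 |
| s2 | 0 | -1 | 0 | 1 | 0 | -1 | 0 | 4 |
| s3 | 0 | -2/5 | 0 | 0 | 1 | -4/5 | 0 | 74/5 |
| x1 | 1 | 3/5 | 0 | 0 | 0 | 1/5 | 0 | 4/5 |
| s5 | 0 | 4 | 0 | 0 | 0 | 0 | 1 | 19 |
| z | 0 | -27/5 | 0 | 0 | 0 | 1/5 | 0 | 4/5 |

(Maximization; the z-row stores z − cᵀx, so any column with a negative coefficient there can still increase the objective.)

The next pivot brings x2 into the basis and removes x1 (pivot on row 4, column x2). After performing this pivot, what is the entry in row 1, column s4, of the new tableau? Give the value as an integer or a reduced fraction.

-4/3

Pivot element is row 4, column x2: 3/5.
Normalize row 4: new (row 4, s4) = (1/5)/(3/5) = 1/3.
row 1 ← row 1 − (11/5)·(new row 4): -3/5 − (11/5)·(1/3) = -4/3.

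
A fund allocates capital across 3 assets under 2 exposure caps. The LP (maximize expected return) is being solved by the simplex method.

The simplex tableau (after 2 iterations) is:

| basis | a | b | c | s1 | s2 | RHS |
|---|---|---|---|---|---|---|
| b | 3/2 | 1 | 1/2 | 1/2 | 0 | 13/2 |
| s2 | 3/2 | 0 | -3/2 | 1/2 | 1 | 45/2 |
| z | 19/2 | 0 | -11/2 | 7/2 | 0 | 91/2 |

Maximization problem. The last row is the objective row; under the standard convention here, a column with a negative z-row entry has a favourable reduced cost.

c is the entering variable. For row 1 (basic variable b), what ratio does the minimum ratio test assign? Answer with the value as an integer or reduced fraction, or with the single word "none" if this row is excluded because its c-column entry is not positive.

13

Ratio = RHS / (c entry) = (13/2) / (1/2) = 13.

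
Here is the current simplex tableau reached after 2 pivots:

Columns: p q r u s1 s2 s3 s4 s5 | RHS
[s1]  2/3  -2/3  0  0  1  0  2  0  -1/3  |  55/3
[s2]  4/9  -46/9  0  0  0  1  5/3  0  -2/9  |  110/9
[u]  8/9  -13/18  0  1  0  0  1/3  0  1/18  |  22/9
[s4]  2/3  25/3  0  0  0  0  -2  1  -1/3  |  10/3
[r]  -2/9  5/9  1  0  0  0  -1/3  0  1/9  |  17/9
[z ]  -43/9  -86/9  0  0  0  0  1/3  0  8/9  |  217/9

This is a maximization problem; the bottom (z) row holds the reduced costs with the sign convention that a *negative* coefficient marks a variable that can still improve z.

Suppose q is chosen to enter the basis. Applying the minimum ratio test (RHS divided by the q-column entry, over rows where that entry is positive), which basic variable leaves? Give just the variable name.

Ratios: row 1 (s1): entry -2/3 ≤ 0, skip; row 2 (s2): entry -46/9 ≤ 0, skip; row 3 (u): entry -13/18 ≤ 0, skip; row 4 (s4): (10/3)/(25/3) = 2/5; row 5 (r): (17/9)/(5/9) = 17/5.
Minimum ratio 2/5 is in the s4 row, so s4 leaves.

s4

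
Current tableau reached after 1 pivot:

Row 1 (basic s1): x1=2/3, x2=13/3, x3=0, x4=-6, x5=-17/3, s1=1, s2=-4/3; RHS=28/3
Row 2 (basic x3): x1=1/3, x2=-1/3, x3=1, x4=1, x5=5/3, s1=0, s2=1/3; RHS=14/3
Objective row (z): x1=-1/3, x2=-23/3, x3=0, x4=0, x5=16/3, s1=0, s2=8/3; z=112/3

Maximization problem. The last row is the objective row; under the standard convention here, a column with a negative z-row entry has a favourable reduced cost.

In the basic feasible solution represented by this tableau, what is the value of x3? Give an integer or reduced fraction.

x3 is basic (row 2); its value is the RHS of that row: 14/3.

14/3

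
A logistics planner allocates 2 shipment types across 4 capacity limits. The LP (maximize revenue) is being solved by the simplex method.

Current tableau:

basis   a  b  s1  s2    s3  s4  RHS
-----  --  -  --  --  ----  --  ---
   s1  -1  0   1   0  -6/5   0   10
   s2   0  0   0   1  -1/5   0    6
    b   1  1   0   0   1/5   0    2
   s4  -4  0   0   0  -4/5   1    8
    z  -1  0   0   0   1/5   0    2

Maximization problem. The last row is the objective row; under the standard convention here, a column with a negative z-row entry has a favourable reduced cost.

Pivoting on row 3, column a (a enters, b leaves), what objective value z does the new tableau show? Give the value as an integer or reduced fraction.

4

Minimum ratio for a: 2/1 = 2.
z changes by −(z-row coeff of a)·ratio = −(-1)·2 = 2.
New z = 2 + 2 = 4.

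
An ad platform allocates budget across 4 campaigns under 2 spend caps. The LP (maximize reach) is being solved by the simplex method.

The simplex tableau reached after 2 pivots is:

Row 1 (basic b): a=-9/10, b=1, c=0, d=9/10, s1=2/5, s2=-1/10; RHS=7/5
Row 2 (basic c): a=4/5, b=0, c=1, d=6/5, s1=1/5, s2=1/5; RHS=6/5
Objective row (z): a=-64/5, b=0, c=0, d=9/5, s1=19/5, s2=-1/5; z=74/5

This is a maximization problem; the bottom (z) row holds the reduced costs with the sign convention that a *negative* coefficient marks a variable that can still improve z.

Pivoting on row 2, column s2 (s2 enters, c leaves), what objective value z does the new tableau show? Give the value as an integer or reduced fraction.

16

Minimum ratio for s2: (6/5)/(1/5) = 6.
z changes by −(z-row coeff of s2)·ratio = −(-1/5)·6 = 6/5.
New z = 74/5 + (6/5) = 16.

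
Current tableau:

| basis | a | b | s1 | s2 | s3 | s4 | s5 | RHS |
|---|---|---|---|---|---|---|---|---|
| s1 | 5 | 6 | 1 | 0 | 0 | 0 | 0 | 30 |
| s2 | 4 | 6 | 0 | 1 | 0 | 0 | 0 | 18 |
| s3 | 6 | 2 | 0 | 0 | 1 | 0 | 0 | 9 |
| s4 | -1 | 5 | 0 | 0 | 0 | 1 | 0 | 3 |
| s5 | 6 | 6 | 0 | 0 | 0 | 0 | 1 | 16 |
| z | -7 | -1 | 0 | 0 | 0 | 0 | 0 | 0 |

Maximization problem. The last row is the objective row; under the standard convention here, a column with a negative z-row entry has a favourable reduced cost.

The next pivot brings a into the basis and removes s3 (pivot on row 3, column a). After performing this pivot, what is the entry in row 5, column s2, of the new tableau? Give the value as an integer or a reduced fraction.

0

Pivot element is row 3, column a: 6.
Normalize row 3: new (row 3, s2) = 0/6 = 0.
row 5 ← row 5 − 6·(new row 3): 0 − 6·0 = 0.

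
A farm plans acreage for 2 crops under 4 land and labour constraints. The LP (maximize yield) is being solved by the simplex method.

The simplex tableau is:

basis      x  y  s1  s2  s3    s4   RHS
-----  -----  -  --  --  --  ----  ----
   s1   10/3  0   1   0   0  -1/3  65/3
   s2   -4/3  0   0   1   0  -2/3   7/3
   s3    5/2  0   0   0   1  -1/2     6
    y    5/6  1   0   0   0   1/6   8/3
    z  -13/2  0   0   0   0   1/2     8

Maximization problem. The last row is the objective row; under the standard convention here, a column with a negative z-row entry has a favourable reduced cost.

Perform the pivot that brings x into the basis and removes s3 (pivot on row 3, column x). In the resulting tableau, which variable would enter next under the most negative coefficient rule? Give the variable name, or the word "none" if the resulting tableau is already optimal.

Pivot element 5/2. New z-row = old z-row − (-13/2)·(row 3/(5/2)).
Updated z-row coefficients: x: 0, y: 0, s1: 0, s2: 0, s3: 13/5, s4: -4/5.
The most negative is -4/5 in column s4, so s4 would enter next.

s4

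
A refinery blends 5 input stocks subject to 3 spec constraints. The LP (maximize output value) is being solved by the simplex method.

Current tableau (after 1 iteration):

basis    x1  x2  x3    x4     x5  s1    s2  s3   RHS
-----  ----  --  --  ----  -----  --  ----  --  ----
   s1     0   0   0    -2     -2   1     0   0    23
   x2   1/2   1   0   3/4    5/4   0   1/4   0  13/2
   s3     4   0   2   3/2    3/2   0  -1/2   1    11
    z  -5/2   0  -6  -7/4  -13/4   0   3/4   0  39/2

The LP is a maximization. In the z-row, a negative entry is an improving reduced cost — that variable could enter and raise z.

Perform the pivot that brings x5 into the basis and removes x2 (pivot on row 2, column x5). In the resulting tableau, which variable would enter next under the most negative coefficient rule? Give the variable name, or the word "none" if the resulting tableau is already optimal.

x3

Pivot element 5/4. New z-row = old z-row − (-13/4)·(row 2/(5/4)).
Updated z-row coefficients: x1: -6/5, x2: 13/5, x3: -6, x4: 1/5, x5: 0, s1: 0, s2: 7/5, s3: 0.
The most negative is -6 in column x3, so x3 would enter next.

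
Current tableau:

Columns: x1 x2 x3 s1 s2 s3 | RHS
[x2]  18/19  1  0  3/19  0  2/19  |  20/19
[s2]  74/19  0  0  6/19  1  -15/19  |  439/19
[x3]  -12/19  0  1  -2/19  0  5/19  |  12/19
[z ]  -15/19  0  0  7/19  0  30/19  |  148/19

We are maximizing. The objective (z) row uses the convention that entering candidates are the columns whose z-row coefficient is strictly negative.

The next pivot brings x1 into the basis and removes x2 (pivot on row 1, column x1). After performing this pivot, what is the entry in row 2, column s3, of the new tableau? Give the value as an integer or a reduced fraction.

-11/9

Pivot element is row 1, column x1: 18/19.
Normalize row 1: new (row 1, s3) = (2/19)/(18/19) = 1/9.
row 2 ← row 2 − (74/19)·(new row 1): -15/19 − (74/19)·(1/9) = -11/9.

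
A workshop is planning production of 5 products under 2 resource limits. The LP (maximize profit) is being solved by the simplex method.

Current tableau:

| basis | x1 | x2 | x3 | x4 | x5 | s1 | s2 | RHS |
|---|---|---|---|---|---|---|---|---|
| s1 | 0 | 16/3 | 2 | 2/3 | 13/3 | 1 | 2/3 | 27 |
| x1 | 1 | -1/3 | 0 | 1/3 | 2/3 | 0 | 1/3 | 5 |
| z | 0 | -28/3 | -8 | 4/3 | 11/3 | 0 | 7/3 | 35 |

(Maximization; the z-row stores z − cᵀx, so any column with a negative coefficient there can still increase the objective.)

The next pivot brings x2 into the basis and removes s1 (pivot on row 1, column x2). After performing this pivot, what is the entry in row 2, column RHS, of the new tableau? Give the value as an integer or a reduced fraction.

107/16

Pivot element is row 1, column x2: 16/3.
Normalize row 1: new (row 1, RHS) = 27/(16/3) = 81/16.
row 2 ← row 2 − (-1/3)·(new row 1): 5 − (-1/3)·(81/16) = 107/16.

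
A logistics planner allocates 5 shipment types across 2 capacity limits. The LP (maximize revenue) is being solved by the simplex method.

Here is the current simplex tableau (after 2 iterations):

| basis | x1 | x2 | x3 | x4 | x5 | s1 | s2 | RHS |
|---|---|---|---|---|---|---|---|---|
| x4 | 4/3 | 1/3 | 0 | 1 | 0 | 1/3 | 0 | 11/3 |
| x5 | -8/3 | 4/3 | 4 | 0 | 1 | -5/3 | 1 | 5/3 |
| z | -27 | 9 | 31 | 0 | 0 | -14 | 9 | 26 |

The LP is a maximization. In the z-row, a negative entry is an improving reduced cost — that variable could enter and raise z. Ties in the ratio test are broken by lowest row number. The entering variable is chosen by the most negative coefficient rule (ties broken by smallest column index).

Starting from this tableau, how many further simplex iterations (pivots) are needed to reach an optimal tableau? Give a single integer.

pivot: x1 in, x4 out → z = 401/4
pivot: s1 in, x1 out → z = 180
No improving column remains; optimal.

2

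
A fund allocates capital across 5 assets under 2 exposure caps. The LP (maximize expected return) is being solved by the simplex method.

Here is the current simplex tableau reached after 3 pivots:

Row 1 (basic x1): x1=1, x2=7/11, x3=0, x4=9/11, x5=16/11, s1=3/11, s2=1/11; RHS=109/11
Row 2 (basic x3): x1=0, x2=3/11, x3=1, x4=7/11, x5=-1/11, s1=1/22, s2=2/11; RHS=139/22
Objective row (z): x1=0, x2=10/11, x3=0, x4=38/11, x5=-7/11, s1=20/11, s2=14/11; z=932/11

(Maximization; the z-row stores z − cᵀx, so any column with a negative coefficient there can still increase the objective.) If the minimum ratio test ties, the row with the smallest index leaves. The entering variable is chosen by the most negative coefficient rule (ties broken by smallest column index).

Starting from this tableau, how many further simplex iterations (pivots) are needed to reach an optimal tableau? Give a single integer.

pivot: x5 in, x1 out → z = 1425/16
No improving column remains; optimal.

1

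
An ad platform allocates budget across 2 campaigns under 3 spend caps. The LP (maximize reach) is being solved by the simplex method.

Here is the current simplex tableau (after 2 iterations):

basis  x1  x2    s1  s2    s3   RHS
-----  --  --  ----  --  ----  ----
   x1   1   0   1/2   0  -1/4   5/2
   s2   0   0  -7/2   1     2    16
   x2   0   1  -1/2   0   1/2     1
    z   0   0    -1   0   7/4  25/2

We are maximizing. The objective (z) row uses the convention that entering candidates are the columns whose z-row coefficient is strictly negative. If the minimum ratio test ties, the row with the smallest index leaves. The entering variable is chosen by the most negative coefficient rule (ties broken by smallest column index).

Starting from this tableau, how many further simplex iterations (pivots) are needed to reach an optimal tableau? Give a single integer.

1

pivot: s1 in, x1 out → z = 35/2
No improving column remains; optimal.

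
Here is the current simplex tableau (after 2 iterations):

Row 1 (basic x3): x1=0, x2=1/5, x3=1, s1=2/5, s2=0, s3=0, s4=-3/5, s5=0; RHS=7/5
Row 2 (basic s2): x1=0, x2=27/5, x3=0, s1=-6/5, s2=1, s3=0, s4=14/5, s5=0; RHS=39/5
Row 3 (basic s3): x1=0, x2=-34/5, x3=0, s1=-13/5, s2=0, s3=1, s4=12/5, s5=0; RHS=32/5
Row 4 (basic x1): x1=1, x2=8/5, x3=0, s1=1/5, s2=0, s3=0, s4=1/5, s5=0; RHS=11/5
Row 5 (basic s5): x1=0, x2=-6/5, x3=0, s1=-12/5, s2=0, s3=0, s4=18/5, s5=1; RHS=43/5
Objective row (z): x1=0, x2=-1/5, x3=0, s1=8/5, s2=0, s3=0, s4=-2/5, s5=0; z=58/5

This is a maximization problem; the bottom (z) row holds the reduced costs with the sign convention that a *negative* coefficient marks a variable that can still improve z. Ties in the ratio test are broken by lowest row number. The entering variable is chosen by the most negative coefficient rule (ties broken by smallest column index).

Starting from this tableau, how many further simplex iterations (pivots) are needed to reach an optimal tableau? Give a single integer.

pivot: s4 in, s5 out → z = 113/9
pivot: x2 in, s2 out → z = 719/57
No improving column remains; optimal.

2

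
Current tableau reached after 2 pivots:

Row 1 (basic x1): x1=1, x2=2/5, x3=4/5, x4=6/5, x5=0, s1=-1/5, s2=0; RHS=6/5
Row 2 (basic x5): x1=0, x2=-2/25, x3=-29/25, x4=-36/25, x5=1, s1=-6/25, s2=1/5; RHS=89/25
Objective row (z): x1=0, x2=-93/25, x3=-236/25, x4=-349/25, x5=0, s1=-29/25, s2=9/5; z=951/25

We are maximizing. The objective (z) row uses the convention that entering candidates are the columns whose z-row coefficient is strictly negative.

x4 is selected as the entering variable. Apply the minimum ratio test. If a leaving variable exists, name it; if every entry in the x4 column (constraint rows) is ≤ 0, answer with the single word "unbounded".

x1

Ratios: row 1 (x1): (6/5)/(6/5) = 1; row 2 (x5): entry -36/25 ≤ 0, skip.
Minimum ratio is in the x1 row, so x1 leaves.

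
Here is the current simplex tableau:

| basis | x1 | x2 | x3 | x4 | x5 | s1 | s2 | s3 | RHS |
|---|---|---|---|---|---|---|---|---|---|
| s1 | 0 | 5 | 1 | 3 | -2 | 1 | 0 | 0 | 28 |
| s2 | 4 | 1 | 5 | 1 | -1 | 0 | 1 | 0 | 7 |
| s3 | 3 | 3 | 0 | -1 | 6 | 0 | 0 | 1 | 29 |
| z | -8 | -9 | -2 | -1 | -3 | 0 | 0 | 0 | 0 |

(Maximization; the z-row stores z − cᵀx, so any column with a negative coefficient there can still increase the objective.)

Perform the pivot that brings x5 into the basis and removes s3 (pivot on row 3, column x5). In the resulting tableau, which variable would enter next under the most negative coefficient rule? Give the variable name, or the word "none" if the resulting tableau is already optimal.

Pivot element 6. New z-row = old z-row − (-3)·(row 3/6).
Updated z-row coefficients: x1: -13/2, x2: -15/2, x3: -2, x4: -3/2, x5: 0, s1: 0, s2: 0, s3: 1/2.
The most negative is -15/2 in column x2, so x2 would enter next.

x2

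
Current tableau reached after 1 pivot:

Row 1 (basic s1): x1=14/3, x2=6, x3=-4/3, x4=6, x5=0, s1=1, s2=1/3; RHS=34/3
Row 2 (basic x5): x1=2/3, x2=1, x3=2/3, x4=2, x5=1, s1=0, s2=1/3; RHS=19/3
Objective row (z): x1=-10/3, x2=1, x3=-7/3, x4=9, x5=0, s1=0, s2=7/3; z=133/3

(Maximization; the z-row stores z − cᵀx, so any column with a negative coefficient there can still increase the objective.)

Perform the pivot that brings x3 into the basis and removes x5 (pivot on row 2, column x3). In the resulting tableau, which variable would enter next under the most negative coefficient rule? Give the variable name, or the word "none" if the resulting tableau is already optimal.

x1

Pivot element 2/3. New z-row = old z-row − (-7/3)·(row 2/(2/3)).
Updated z-row coefficients: x1: -1, x2: 9/2, x3: 0, x4: 16, x5: 7/2, s1: 0, s2: 7/2.
The most negative is -1 in column x1, so x1 would enter next.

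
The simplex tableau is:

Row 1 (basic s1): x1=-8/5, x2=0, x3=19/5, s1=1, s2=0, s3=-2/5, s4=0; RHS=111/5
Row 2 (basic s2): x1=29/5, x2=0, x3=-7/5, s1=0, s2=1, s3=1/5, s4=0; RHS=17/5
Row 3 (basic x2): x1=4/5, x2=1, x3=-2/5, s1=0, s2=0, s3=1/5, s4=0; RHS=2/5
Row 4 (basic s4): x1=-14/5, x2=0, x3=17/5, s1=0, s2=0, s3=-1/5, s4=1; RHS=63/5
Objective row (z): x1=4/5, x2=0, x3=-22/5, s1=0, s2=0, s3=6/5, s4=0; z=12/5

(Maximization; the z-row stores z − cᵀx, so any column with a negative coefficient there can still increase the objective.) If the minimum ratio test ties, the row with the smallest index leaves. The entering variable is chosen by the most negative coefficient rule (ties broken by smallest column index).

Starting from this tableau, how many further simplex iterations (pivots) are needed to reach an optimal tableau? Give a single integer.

pivot: x3 in, s4 out → z = 318/17
pivot: x1 in, s2 out → z = 1890/79
No improving column remains; optimal.

2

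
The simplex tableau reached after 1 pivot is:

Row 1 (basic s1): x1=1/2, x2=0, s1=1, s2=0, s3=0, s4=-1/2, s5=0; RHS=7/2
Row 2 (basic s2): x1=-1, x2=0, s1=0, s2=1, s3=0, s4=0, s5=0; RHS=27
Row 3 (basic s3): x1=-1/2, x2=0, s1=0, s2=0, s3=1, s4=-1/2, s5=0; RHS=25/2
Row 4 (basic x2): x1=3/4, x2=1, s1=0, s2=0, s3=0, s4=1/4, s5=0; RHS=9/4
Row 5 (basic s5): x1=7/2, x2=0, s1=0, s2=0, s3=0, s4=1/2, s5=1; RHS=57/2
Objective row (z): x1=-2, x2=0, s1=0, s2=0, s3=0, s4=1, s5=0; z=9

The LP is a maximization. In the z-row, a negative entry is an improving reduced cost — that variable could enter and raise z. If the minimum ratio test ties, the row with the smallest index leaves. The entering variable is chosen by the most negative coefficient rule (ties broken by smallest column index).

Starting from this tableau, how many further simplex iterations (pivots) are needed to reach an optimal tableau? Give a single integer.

pivot: x1 in, x2 out → z = 15
No improving column remains; optimal.

1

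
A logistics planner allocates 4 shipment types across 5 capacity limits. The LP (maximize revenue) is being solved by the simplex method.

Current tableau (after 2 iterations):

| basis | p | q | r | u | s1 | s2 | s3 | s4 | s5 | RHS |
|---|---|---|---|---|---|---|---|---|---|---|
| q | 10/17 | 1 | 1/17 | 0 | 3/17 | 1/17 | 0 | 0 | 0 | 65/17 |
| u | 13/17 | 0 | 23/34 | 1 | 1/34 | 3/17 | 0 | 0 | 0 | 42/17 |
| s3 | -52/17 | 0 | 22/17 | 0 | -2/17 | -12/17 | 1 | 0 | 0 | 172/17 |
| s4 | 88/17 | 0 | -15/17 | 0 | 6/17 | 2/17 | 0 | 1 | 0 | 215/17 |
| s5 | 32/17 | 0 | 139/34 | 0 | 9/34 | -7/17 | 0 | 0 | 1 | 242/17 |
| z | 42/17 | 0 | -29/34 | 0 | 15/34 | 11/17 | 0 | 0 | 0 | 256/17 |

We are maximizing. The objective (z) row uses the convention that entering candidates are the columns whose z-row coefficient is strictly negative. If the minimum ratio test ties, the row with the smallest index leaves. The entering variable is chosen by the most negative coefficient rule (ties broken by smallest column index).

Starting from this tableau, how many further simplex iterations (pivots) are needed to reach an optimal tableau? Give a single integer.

pivot: r in, s5 out → z = 2506/139
No improving column remains; optimal.

1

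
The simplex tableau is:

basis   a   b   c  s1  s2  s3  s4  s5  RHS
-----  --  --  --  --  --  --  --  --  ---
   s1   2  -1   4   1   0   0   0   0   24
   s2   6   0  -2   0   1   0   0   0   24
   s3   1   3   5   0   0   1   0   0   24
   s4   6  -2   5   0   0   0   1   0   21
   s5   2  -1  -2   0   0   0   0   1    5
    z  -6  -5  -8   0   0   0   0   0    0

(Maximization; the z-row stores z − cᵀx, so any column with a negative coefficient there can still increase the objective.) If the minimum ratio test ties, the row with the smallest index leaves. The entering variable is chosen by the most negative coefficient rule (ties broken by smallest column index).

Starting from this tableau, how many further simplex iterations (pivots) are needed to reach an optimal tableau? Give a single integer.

pivot: c in, s4 out → z = 168/5
pivot: b in, s3 out → z = 963/25
pivot: a in, s2 out → z = 1110/19
No improving column remains; optimal.

3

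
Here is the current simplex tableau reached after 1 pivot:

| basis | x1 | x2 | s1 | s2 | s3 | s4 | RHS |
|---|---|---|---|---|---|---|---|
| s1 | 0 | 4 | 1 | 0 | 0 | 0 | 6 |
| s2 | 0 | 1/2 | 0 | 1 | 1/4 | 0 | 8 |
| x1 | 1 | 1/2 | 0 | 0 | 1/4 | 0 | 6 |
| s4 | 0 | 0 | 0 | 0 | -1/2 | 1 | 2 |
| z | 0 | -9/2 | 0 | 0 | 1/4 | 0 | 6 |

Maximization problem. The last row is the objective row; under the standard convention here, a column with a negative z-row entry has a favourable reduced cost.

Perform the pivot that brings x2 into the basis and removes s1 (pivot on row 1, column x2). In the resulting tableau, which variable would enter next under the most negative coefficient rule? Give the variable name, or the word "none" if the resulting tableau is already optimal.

Pivot element 4. New z-row = old z-row − (-9/2)·(row 1/4).
Updated z-row coefficients: x1: 0, x2: 0, s1: 9/8, s2: 0, s3: 1/4, s4: 0.
No coefficient is strictly negative; the tableau after this pivot is optimal.

none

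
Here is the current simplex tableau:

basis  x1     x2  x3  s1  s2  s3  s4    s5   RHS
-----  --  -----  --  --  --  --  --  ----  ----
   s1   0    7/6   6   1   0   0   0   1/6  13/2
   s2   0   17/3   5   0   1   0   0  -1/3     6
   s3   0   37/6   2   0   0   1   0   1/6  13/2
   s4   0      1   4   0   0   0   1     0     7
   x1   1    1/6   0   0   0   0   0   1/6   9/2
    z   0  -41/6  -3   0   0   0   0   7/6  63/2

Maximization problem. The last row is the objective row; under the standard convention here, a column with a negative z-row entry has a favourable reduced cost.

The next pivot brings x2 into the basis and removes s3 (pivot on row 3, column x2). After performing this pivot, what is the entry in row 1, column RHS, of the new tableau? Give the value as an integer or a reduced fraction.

Pivot element is row 3, column x2: 37/6.
Normalize row 3: new (row 3, RHS) = (13/2)/(37/6) = 39/37.
row 1 ← row 1 − (7/6)·(new row 3): 13/2 − (7/6)·(39/37) = 195/37.

195/37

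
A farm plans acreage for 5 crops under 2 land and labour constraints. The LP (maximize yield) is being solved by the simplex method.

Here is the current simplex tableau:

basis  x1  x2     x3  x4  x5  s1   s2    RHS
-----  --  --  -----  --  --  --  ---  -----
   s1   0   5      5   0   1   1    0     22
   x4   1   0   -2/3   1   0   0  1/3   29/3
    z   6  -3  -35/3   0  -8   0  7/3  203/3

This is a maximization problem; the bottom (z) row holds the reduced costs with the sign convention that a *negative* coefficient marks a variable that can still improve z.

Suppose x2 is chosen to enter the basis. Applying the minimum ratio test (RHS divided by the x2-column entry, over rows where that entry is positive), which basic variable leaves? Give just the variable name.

s1

Ratios: row 1 (s1): 22/5 = 22/5; row 2 (x4): entry 0 ≤ 0, skip.
Minimum ratio 22/5 is in the s1 row, so s1 leaves.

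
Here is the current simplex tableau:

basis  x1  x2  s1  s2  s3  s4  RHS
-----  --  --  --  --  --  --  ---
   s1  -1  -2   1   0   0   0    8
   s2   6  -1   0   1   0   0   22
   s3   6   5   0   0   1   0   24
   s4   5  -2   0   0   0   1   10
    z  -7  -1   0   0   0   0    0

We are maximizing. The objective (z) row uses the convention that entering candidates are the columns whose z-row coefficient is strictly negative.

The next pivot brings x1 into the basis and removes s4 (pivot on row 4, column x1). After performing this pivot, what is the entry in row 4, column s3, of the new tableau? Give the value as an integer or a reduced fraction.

0

Pivot element is row 4, column x1: 5.
Normalize row 4: new (row 4, s3) = 0/5 = 0.
Row 4 is the pivot row, so the entry is 0.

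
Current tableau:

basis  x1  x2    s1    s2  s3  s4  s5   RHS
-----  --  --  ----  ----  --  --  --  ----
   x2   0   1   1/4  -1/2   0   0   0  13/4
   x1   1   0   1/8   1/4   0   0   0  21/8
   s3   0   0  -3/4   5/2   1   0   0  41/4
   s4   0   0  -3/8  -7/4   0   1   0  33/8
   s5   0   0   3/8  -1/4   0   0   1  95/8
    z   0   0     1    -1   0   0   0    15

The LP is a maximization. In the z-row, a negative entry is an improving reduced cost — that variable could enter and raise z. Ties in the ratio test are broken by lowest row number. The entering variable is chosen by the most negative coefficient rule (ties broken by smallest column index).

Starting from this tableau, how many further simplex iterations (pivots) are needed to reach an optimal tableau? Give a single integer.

pivot: s2 in, s3 out → z = 191/10
No improving column remains; optimal.

1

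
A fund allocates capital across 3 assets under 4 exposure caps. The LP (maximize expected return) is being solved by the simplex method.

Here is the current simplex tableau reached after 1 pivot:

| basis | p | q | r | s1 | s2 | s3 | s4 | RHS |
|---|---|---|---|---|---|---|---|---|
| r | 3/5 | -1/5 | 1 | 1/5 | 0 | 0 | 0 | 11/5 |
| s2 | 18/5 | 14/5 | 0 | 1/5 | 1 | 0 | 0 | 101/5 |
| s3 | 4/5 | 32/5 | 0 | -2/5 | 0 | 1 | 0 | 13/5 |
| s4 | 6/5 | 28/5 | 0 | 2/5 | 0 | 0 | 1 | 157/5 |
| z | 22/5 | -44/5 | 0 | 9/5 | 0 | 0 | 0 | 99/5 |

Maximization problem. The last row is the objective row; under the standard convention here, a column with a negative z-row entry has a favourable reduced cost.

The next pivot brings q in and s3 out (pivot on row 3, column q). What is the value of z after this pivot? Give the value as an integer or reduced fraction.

187/8

Minimum ratio for q: (13/5)/(32/5) = 13/32.
z changes by −(z-row coeff of q)·ratio = −(-44/5)·(13/32) = 143/40.
New z = 99/5 + (143/40) = 187/8.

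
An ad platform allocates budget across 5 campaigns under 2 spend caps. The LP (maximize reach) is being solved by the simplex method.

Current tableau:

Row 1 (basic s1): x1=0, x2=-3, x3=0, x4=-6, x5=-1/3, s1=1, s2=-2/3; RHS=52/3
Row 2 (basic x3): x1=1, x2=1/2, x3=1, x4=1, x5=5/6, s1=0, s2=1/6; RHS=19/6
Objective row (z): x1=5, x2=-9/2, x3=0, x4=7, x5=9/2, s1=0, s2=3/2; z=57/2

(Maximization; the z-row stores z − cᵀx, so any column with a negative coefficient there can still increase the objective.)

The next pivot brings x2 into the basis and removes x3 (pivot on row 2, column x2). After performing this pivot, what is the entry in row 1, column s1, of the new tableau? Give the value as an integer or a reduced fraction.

Pivot element is row 2, column x2: 1/2.
Normalize row 2: new (row 2, s1) = 0/(1/2) = 0.
row 1 ← row 1 − (-3)·(new row 2): 1 − (-3)·0 = 1.

1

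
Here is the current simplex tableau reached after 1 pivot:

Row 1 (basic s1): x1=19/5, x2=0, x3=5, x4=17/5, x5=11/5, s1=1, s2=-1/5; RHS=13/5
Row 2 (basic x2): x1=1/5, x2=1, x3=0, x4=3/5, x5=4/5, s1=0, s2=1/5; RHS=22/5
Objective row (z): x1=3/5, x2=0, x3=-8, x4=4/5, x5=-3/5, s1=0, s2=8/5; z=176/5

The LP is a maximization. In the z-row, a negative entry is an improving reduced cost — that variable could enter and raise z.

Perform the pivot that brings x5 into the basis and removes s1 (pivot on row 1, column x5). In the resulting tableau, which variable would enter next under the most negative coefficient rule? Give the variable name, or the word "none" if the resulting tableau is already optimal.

x3

Pivot element 11/5. New z-row = old z-row − (-3/5)·(row 1/(11/5)).
Updated z-row coefficients: x1: 18/11, x2: 0, x3: -73/11, x4: 19/11, x5: 0, s1: 3/11, s2: 17/11.
The most negative is -73/11 in column x3, so x3 would enter next.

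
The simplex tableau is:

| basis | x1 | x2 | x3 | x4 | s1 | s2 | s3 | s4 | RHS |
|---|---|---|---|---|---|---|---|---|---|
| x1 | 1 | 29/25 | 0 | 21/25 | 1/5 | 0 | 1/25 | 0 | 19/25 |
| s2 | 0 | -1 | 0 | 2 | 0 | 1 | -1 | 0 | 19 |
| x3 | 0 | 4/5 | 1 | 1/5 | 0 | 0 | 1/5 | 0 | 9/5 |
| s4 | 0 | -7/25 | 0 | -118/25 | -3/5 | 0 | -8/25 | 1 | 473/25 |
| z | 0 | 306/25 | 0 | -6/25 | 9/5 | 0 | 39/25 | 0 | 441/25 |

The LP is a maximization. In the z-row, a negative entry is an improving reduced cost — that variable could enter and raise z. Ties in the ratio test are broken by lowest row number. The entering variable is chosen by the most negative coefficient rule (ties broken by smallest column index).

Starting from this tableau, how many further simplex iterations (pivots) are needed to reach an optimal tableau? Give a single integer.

1

pivot: x4 in, x1 out → z = 125/7
No improving column remains; optimal.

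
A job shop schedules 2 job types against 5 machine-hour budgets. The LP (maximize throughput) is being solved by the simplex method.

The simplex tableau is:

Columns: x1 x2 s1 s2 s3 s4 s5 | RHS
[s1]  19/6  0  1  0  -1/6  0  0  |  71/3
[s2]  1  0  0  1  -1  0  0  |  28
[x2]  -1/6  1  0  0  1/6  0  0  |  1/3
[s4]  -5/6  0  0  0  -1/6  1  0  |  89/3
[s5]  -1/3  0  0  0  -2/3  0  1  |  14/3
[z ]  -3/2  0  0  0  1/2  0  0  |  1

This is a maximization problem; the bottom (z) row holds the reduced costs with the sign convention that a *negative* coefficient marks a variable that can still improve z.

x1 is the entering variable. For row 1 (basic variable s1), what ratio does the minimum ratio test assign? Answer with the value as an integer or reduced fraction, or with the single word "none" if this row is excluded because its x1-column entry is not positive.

142/19

Ratio = RHS / (x1 entry) = (71/3) / (19/6) = 142/19.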